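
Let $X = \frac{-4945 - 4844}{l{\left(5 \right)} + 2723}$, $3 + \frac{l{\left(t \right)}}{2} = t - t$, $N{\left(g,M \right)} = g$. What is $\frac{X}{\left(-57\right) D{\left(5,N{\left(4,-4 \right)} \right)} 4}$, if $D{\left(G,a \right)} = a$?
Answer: $\frac{251}{63536} \approx 0.0039505$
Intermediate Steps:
$l{\left(t \right)} = -6$ ($l{\left(t \right)} = -6 + 2 \left(t - t\right) = -6 + 2 \cdot 0 = -6 + 0 = -6$)
$X = - \frac{753}{209}$ ($X = \frac{-4945 - 4844}{-6 + 2723} = - \frac{9789}{2717} = \left(-9789\right) \frac{1}{2717} = - \frac{753}{209} \approx -3.6029$)
$\frac{X}{\left(-57\right) D{\left(5,N{\left(4,-4 \right)} \right)} 4} = - \frac{753}{209 \left(- 57 \cdot 4 \cdot 4\right)} = - \frac{753}{209 \left(\left(-57\right) 16\right)} = - \frac{753}{209 \left(-912\right)} = \left(- \frac{753}{209}\right) \left(- \frac{1}{912}\right) = \frac{251}{63536}$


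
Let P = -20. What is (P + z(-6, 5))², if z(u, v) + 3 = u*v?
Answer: 2809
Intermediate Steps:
z(u, v) = -3 + u*v
(P + z(-6, 5))² = (-20 + (-3 - 6*5))² = (-20 + (-3 - 30))² = (-20 - 33)² = (-53)² = 2809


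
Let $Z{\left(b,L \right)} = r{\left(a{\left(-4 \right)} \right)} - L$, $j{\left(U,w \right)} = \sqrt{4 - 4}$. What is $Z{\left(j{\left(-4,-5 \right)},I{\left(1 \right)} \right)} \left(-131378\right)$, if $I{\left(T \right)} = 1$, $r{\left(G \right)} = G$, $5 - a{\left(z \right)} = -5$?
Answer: $-1182402$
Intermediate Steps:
$a{\left(z \right)} = 10$ ($a{\left(z \right)} = 5 - -5 = 5 + 5 = 10$)
$j{\left(U,w \right)} = 0$ ($j{\left(U,w \right)} = \sqrt{0} = 0$)
$Z{\left(b,L \right)} = 10 - L$
$Z{\left(j{\left(-4,-5 \right)},I{\left(1 \right)} \right)} \left(-131378\right) = \left(10 - 1\right) \left(-131378\right) = 9 \left(-131378\right) = -1182402$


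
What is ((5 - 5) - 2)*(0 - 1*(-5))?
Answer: -10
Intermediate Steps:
((5 - 5) - 2)*(0 - 1*(-5)) = (0 - 2)*(0 + 5) = -2*5 = -10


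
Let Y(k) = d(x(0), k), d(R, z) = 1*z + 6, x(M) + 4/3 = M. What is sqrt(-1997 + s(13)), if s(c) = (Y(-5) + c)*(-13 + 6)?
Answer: I*sqrt(2095) ≈ 45.771*I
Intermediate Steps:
x(M) = -4/3 + M
d(R, z) = 6 + z (d(R, z) = z + 6 = 6 + z)
Y(k) = 6 + k
s(c) = -7 - 7*c (s(c) = ((6 - 5) + c)*(-13 + 6) = (1 + c)*(-7) = -7 - 7*c)
sqrt(-1997 + s(13)) = sqrt(-1997 + (-7 - 7*13)) = sqrt(-1997 + (-7 - 91)) = sqrt(-1997 - 98) = sqrt(-2095) = I*sqrt(2095)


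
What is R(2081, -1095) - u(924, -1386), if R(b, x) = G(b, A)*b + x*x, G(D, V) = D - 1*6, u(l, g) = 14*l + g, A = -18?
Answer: 5505550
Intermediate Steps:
u(l, g) = g + 14*l
G(D, V) = -6 + D (G(D, V) = D - 6 = -6 + D)
R(b, x) = x**2 + b*(-6 + b) (R(b, x) = (-6 + b)*b + x*x = b*(-6 + b) + x**2 = x**2 + b*(-6 + b))
R(2081, -1095) - u(924, -1386) = ((-1095)**2 + 2081*(-6 + 2081)) - (-1386 + 14*924) = (1199025 + 2081*2075) - (-1386 + 12936) = (1199025 + 4318075) - 1*11550 = 5517100 - 11550 = 5505550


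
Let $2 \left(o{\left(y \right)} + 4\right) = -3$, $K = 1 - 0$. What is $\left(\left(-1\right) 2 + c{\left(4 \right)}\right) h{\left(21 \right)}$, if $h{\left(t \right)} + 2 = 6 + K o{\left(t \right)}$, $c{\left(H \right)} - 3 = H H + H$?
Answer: $- \frac{63}{2} \approx -31.5$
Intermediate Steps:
$K = 1$ ($K = 1 + 0 = 1$)
$o{\left(y \right)} = - \frac{11}{2}$ ($o{\left(y \right)} = -4 + \frac{1}{2} \left(-3\right) = -4 - \frac{3}{2} = - \frac{11}{2}$)
$c{\left(H \right)} = 3 + H + H^{2}$ ($c{\left(H \right)} = 3 + \left(H H + H\right) = 3 + \left(H^{2} + H\right) = 3 + \left(H + H^{2}\right) = 3 + H + H^{2}$)
$h{\left(t \right)} = - \frac{3}{2}$ ($h{\left(t \right)} = -2 + \left(6 + 1 \left(- \frac{11}{2}\right)\right) = -2 + \left(6 - \frac{11}{2}\right) = -2 + \frac{1}{2} = - \frac{3}{2}$)
$\left(\left(-1\right) 2 + c{\left(4 \right)}\right) h{\left(21 \right)} = \left(\left(-1\right) 2 + \left(3 + 4 + 4^{2}\right)\right) \left(- \frac{3}{2}\right) = \left(-2 + \left(3 + 4 + 16\right)\right) \left(- \frac{3}{2}\right) = \left(-2 + 23\right) \left(- \frac{3}{2}\right) = 21 \left(- \frac{3}{2}\right) = - \frac{63}{2}$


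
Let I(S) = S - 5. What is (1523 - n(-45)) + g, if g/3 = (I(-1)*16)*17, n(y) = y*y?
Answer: -5398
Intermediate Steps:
n(y) = y²
I(S) = -5 + S
g = -4896 (g = 3*(((-5 - 1)*16)*17) = 3*(-6*16*17) = 3*(-96*17) = 3*(-1632) = -4896)
(1523 - n(-45)) + g = (1523 - 1*(-45)²) - 4896 = (1523 - 1*2025) - 4896 = (1523 - 2025) - 4896 = -502 - 4896 = -5398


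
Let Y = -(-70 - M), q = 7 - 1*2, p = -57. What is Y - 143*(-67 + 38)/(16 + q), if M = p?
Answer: 4420/21 ≈ 210.48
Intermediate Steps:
M = -57
q = 5 (q = 7 - 2 = 5)
Y = 13 (Y = -(-70 - 1*(-57)) = -(-70 + 57) = -1*(-13) = 13)
Y - 143*(-67 + 38)/(16 + q) = 13 - 143*(-67 + 38)/(16 + 5) = 13 - (-4147)/21 = 13 - 143*(-29/21) = 13 + 4147/21 = 4420/21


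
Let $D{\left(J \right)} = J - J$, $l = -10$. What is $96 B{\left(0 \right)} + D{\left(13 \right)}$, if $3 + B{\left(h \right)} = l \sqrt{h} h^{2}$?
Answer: $-288$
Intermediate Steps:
$D{\left(J \right)} = 0$
$B{\left(h \right)} = -3 - 10 h^{\frac{5}{2}}$ ($B{\left(h \right)} = -3 + - 10 \sqrt{h} h^{2} = -3 - 10 h^{\frac{5}{2}}$)
$96 B{\left(0 \right)} + D{\left(13 \right)} = 96 \left(-3 - 10 \cdot 0^{\frac{5}{2}}\right) + 0 = 96 \left(-3 - 0\right) + 0 = 96 \left(-3 + 0\right) + 0 = 96 \left(-3\right) + 0 = -288 + 0 = -288$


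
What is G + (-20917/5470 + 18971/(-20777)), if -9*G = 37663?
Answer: -4285252380881/1022851710 ≈ -4189.5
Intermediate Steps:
G = -37663/9 (G = -1/9*37663 = -37663/9 ≈ -4184.8)
G + (-20917/5470 + 18971/(-20777)) = -37663/9 + (-20917/5470 + 18971/(-20777)) = -37663/9 + (-20917*1/5470 + 18971*(-1/20777)) = -37663/9 + (-20917/5470 - 18971/20777) = -37663/9 - 538363879/113650190 = -4285252380881/1022851710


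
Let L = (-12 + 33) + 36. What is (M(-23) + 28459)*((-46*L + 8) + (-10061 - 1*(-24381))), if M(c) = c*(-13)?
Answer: 336641148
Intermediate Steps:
L = 57 (L = 21 + 36 = 57)
M(c) = -13*c
(M(-23) + 28459)*((-46*L + 8) + (-10061 - 1*(-24381))) = (-13*(-23) + 28459)*((-46*57 + 8) + (-10061 - 1*(-24381))) = (299 + 28459)*((-2622 + 8) + (-10061 + 24381)) = 28758*(-2614 + 14320) = 28758*11706 = 336641148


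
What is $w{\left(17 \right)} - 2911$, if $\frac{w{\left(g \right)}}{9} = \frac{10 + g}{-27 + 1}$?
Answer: $- \frac{75929}{26} \approx -2920.3$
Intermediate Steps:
$w{\left(g \right)} = - \frac{45}{13} - \frac{9 g}{26}$ ($w{\left(g \right)} = 9 \frac{10 + g}{-27 + 1} = 9 \frac{10 + g}{-26} = 9 \left(10 + g\right) \left(- \frac{1}{26}\right) = 9 \left(- \frac{5}{13} - \frac{g}{26}\right) = - \frac{45}{13} - \frac{9 g}{26}$)
$w{\left(17 \right)} - 2911 = \left(- \frac{45}{13} - \frac{153}{26}\right) - 2911 = - \frac{243}{26} - 2911 = - \frac{75929}{26}$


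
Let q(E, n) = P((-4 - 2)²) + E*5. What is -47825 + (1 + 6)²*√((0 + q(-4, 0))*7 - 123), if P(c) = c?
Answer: -47825 + 49*I*√11 ≈ -47825.0 + 162.51*I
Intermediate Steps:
q(E, n) = 36 + 5*E (q(E, n) = (-4 - 2)² + E*5 = (-6)² + 5*E = 36 + 5*E)
-47825 + (1 + 6)²*√((0 + q(-4, 0))*7 - 123) = -47825 + (1 + 6)²*√((0 + (36 + 5*(-4)))*7 - 123) = -47825 + 7²*√((0 + (36 - 20))*7 - 123) = -47825 + 49*√((0 + 16)*7 - 123) = -47825 + 49*√(16*7 - 123) = -47825 + 49*√(112 - 123) = -47825 + 49*√(-11) = -47825 + 49*(I*√11) = -47825 + 49*I*√11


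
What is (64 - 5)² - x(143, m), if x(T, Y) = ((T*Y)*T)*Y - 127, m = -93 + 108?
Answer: -4597417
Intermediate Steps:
m = 15
x(T, Y) = -127 + T²*Y² (x(T, Y) = (Y*T²)*Y - 127 = T²*Y² - 127 = -127 + T²*Y²)
(64 - 5)² - x(143, m) = (64 - 5)² - (-127 + 143²*15²) = 59² - (-127 + 20449*225) = 3481 - (-127 + 4601025) = 3481 - 1*4600898 = 3481 - 4600898 = -4597417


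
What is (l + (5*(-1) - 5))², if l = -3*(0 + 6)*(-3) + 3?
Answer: 2209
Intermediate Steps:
l = 57 (l = -3*6*(-3) + 3 = -18*(-3) + 3 = 54 + 3 = 57)
(l + (5*(-1) - 5))² = (57 + (5*(-1) - 5))² = (57 + (-5 - 5))² = (57 - 10)² = 47² = 2209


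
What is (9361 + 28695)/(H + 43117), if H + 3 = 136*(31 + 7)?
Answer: 19028/24141 ≈ 0.78820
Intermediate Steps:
H = 5165 (H = -3 + 136*(31 + 7) = -3 + 136*38 = -3 + 5168 = 5165)
(9361 + 28695)/(H + 43117) = (9361 + 28695)/(5165 + 43117) = 38056/48282 = 38056*(1/48282) = 19028/24141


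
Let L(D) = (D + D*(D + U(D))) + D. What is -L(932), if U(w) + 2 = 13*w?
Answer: -12160736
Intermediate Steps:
U(w) = -2 + 13*w
L(D) = 2*D + D*(-2 + 14*D) (L(D) = (D + D*(D + (-2 + 13*D))) + D = (D + D*(-2 + 14*D)) + D = 2*D + D*(-2 + 14*D))
-L(932) = -14*932² = -14*868624 = -1*12160736 = -12160736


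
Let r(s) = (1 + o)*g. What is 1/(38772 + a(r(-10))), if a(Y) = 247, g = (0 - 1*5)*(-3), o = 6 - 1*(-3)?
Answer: 1/39019 ≈ 2.5629e-5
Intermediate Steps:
o = 9 (o = 6 + 3 = 9)
g = 15 (g = (0 - 5)*(-3) = -5*(-3) = 15)
r(s) = 150 (r(s) = (1 + 9)*15 = 10*15 = 150)
1/(38772 + a(r(-10))) = 1/(38772 + 247) = 1/39019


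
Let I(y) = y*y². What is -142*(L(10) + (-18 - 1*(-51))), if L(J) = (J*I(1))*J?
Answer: -18886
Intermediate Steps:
I(y) = y³
L(J) = J² (L(J) = (J*1³)*J = (J*1)*J = J*J = J²)
-142*(L(10) + (-18 - 1*(-51))) = -142*(10² + (-18 - 1*(-51))) = -142*(100 + (-18 + 51)) = -142*(100 + 33) = -142*133 = -18886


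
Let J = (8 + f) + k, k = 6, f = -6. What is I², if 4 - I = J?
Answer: 16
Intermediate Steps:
J = 8 (J = (8 - 6) + 6 = 2 + 6 = 8)
I = -4 (I = 4 - 1*8 = 4 - 8 = -4)
I² = (-4)² = 16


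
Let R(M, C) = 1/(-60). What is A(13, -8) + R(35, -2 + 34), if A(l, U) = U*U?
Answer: 3839/60 ≈ 63.983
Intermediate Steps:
A(l, U) = U²
R(M, C) = -1/60
A(13, -8) + R(35, -2 + 34) = (-8)² - 1/60 = 64 - 1/60 = 3839/60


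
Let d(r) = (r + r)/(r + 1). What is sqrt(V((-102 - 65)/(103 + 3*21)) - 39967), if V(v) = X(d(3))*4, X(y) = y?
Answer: I*sqrt(39961) ≈ 199.9*I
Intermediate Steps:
d(r) = 2*r/(1 + r) (d(r) = (2*r)/(1 + r) = 2*r/(1 + r))
V(v) = 6 (V(v) = (2*3/(1 + 3))*4 = (2*3/4)*4 = (2*3*(1/4))*4 = (3/2)*4 = 6)
sqrt(V((-102 - 65)/(103 + 3*21)) - 39967) = sqrt(6 - 39967) = sqrt(-39961) = I*sqrt(39961)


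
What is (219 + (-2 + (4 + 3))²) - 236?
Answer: 8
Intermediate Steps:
(219 + (-2 + (4 + 3))²) - 236 = (219 + (-2 + 7)²) - 236 = (219 + 5²) - 236 = (219 + 25) - 236 = 244 - 236 = 8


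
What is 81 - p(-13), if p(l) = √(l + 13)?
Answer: 81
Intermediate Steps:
p(l) = √(13 + l)
81 - p(-13) = 81 - √(13 - 13) = 81 - √0 = 81 - 1*0 = 81 + 0 = 81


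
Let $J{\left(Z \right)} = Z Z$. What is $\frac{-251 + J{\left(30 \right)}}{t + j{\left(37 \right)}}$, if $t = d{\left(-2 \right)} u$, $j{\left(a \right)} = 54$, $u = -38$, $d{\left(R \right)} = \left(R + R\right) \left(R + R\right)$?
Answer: $- \frac{649}{554} \approx -1.1715$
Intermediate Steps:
$d{\left(R \right)} = 4 R^{2}$ ($d{\left(R \right)} = 2 R 2 R = 4 R^{2}$)
$t = -608$ ($t = 4 \left(-2\right)^{2} \left(-38\right) = 4 \cdot 4 \left(-38\right) = 16 \left(-38\right) = -608$)
$J{\left(Z \right)} = Z^{2}$
$\frac{-251 + J{\left(30 \right)}}{t + j{\left(37 \right)}} = \frac{-251 + 30^{2}}{-608 + 54} = \frac{-251 + 900}{-554} = 649 \left(- \frac{1}{554}\right) = - \frac{649}{554}$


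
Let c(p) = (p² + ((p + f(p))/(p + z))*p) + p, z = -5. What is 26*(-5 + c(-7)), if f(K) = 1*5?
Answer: 2795/3 ≈ 931.67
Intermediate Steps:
f(K) = 5
c(p) = p + p² + p*(5 + p)/(-5 + p) (c(p) = (p² + ((p + 5)/(p - 5))*p) + p = (p² + ((5 + p)/(-5 + p))*p) + p = (p² + p*(5 + p)/(-5 + p)) + p = p + p² + p*(5 + p)/(-5 + p))
26*(-5 + c(-7)) = 26*(-5 + (-7)²*(-3 - 7)/(-5 - 7)) = 26*(-5 + 49*(-10)/(-12)) = 26*(-5 + 49*(-1/12)*(-10)) = 26*(-5 + 245/6) = 26*(215/6) = 2795/3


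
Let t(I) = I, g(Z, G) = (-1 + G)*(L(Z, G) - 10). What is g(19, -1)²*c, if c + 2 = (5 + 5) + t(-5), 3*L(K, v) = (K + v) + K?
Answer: 196/3 ≈ 65.333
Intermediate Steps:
L(K, v) = v/3 + 2*K/3 (L(K, v) = ((K + v) + K)/3 = (v + 2*K)/3 = v/3 + 2*K/3)
g(Z, G) = (-1 + G)*(-10 + G/3 + 2*Z/3) (g(Z, G) = (-1 + G)*((G/3 + 2*Z/3) - 10) = (-1 + G)*(-10 + G/3 + 2*Z/3))
c = 3 (c = -2 + ((5 + 5) - 5) = -2 + (10 - 5) = -2 + 5 = 3)
g(19, -1)²*c = (10 - 31/3*(-1) - ⅔*19 + (⅓)*(-1)*(-1 + 2*19))²*3 = (10 + 31/3 - 38/3 + (⅓)*(-1)*(-1 + 38))²*3 = (10 + 31/3 - 38/3 + (⅓)*(-1)*37)²*3 = (10 + 31/3 - 38/3 - 37/3)²*3 = (-14/3)²*3 = (196/9)*3 = 196/3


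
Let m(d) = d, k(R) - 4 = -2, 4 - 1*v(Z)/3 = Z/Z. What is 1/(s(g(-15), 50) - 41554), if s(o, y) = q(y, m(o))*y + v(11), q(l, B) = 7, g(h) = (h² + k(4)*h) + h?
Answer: -1/41195 ≈ -2.4275e-5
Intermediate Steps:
v(Z) = 9 (v(Z) = 12 - 3*Z/Z = 12 - 3*1 = 12 - 3 = 9)
k(R) = 2 (k(R) = 4 - 2 = 2)
g(h) = h² + 3*h (g(h) = (h² + 2*h) + h = h² + 3*h)
s(o, y) = 9 + 7*y (s(o, y) = 7*y + 9 = 9 + 7*y)
1/(s(g(-15), 50) - 41554) = 1/((9 + 7*50) - 41554) = 1/((9 + 350) - 41554) = 1/(359 - 41554) = 1/(-41195) = -1/41195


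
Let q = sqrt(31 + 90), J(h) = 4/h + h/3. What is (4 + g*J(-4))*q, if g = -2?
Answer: 286/3 ≈ 95.333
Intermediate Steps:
J(h) = 4/h + h/3 (J(h) = 4/h + h*(1/3) = 4/h + h/3)
q = 11 (q = sqrt(121) = 11)
(4 + g*J(-4))*q = (4 - 2*(4/(-4) + (1/3)*(-4)))*11 = (4 - 2*(4*(-1/4) - 4/3))*11 = (4 - 2*(-1 - 4/3))*11 = (4 - 2*(-7/3))*11 = (4 + 14/3)*11 = (26/3)*11 = 286/3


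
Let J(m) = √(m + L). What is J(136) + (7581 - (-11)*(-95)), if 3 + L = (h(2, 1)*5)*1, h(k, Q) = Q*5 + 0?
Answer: 6536 + √158 ≈ 6548.6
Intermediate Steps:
h(k, Q) = 5*Q (h(k, Q) = 5*Q + 0 = 5*Q)
L = 22 (L = -3 + ((5*1)*5)*1 = -3 + (5*5)*1 = -3 + 25*1 = -3 + 25 = 22)
J(m) = √(22 + m) (J(m) = √(m + 22) = √(22 + m))
J(136) + (7581 - (-11)*(-95)) = √(22 + 136) + (7581 - (-11)*(-95)) = √158 + (7581 - 1*1045) = √158 + (7581 - 1045) = √158 + 6536 = 6536 + √158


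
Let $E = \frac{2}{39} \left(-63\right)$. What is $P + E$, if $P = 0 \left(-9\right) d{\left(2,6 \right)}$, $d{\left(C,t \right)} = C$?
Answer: $- \frac{42}{13} \approx -3.2308$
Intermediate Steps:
$P = 0$ ($P = 0 \left(-9\right) 2 = 0 \cdot 2 = 0$)
$E = - \frac{42}{13}$ ($E = 2 \cdot \frac{1}{39} \left(-63\right) = \frac{2}{39} \left(-63\right) = - \frac{42}{13} \approx -3.2308$)
$P + E = 0 - \frac{42}{13} = - \frac{42}{13}$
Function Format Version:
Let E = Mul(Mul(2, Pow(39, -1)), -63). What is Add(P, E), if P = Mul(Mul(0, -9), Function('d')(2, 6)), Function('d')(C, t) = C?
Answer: Rational(-42, 13) ≈ -3.2308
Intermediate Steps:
P = 0 (P = Mul(Mul(0, -9), 2) = Mul(0, 2) = 0)
E = Rational(-42, 13) (E = Mul(Mul(2, Rational(1, 39)), -63) = Mul(Rational(2, 39), -63) = Rational(-42, 13) ≈ -3.2308)
Add(P, E) = Add(0, Rational(-42, 13)) = Rational(-42, 13)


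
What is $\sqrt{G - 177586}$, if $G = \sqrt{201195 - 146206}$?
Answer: $\sqrt{-177586 + \sqrt{54989}} \approx 421.13 i$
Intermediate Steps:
$G = \sqrt{54989} \approx 234.5$
$\sqrt{G - 177586} = \sqrt{\sqrt{54989} - 177586} = \sqrt{-177586 + \sqrt{54989}}$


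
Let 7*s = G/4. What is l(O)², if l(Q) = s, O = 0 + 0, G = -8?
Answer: 4/49 ≈ 0.081633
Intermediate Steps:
O = 0
s = -2/7 (s = (-8/4)/7 = (-8*¼)/7 = (⅐)*(-2) = -2/7 ≈ -0.28571)
l(Q) = -2/7
l(O)² = (-2/7)² = 4/49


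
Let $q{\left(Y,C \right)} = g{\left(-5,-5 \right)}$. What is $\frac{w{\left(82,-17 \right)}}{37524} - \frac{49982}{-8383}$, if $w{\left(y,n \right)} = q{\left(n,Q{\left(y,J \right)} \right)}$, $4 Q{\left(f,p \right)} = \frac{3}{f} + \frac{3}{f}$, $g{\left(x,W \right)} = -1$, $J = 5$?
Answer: $\frac{1875516185}{314563692} \approx 5.9623$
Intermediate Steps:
$Q{\left(f,p \right)} = \frac{3}{2 f}$ ($Q{\left(f,p \right)} = \frac{\frac{3}{f} + \frac{3}{f}}{4} = \frac{6 \frac{1}{f}}{4} = \frac{3}{2 f}$)
$q{\left(Y,C \right)} = -1$
$w{\left(y,n \right)} = -1$
$\frac{w{\left(82,-17 \right)}}{37524} - \frac{49982}{-8383} = - \frac{1}{37524} - \frac{49982}{-8383} = \left(-1\right) \frac{1}{37524} - - \frac{49982}{8383} = - \frac{1}{37524} + \frac{49982}{8383} = \frac{1875516185}{314563692}$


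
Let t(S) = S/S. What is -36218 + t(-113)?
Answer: -36217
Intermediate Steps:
t(S) = 1
-36218 + t(-113) = -36218 + 1 = -36217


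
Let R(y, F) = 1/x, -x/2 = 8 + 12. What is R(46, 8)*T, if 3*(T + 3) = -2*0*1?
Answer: 3/40 ≈ 0.075000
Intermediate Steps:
x = -40 (x = -2*(8 + 12) = -2*20 = -40)
R(y, F) = -1/40 (R(y, F) = 1/(-40) = -1/40)
T = -3 (T = -3 + (-2*0*1)/3 = -3 + (0*1)/3 = -3 + (⅓)*0 = -3 + 0 = -3)
R(46, 8)*T = -1/40*(-3) = 3/40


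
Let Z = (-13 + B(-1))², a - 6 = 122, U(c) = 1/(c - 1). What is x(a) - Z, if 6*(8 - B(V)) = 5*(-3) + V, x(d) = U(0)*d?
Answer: -1201/9 ≈ -133.44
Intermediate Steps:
U(c) = 1/(-1 + c)
a = 128 (a = 6 + 122 = 128)
x(d) = -d (x(d) = d/(-1 + 0) = d/(-1) = -d)
B(V) = 21/2 - V/6 (B(V) = 8 - (5*(-3) + V)/6 = 8 - (-15 + V)/6 = 8 + (5/2 - V/6) = 21/2 - V/6)
Z = 49/9 (Z = (-13 + (21/2 - ⅙*(-1)))² = (-13 + (21/2 + ⅙))² = (-13 + 32/3)² = (-7/3)² = 49/9 ≈ 5.4444)
x(a) - Z = -1*128 - 1*49/9 = -128 - 49/9 = -1201/9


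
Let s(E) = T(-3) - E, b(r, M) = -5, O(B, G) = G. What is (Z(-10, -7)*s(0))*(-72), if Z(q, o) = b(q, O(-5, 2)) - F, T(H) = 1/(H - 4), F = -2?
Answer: -216/7 ≈ -30.857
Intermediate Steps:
T(H) = 1/(-4 + H)
s(E) = -⅐ - E (s(E) = 1/(-4 - 3) - E = 1/(-7) - E = -⅐ - E)
Z(q, o) = -3 (Z(q, o) = -5 - 1*(-2) = -5 + 2 = -3)
(Z(-10, -7)*s(0))*(-72) = -3*(-⅐ - 1*0)*(-72) = -3*(-⅐ + 0)*(-72) = -3*(-⅐)*(-72) = (3/7)*(-72) = -216/7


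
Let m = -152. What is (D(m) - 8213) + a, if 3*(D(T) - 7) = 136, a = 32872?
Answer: 74134/3 ≈ 24711.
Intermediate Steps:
D(T) = 157/3 (D(T) = 7 + (⅓)*136 = 7 + 136/3 = 157/3)
(D(m) - 8213) + a = (157/3 - 8213) + 32872 = -24482/3 + 32872 = 74134/3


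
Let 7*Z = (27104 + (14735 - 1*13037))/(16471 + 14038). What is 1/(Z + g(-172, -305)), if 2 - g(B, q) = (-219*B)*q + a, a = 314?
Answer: 213563/2453503177766 ≈ 8.7044e-8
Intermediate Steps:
g(B, q) = -312 + 219*B*q (g(B, q) = 2 - ((-219*B)*q + 314) = 2 - (-219*B*q + 314) = 2 - (314 - 219*B*q) = 2 + (-314 + 219*B*q) = -312 + 219*B*q)
Z = 28802/213563 (Z = ((27104 + (14735 - 1*13037))/(16471 + 14038))/7 = ((27104 + (14735 - 13037))/30509)/7 = ((27104 + 1698)*(1/30509))/7 = (28802*(1/30509))/7 = (1/7)*(28802/30509) = 28802/213563 ≈ 0.13486)
1/(Z + g(-172, -305)) = 1/(28802/213563 + (-312 + 219*(-172)*(-305))) = 1/(28802/213563 + (-312 + 11488740)) = 1/(28802/213563 + 11488428) = 1/(2453503177766/213563) = 213563/2453503177766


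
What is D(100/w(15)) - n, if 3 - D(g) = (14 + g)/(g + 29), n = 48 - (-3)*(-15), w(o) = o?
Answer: -62/107 ≈ -0.57944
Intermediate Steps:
n = 3 (n = 48 - 1*45 = 48 - 45 = 3)
D(g) = 3 - (14 + g)/(29 + g) (D(g) = 3 - (14 + g)/(g + 29) = 3 - (14 + g)/(29 + g))
D(100/w(15)) - n = (73 + 2*(100/15))/(29 + 100/15) - 1*3 = (73 + 2*(100*(1/15)))/(29 + 100*(1/15)) - 3 = (73 + 2*(20/3))/(29 + 20/3) - 3 = (73 + 40/3)/(107/3) - 3 = (3/107)*(259/3) - 3 = 259/107 - 3 = -62/107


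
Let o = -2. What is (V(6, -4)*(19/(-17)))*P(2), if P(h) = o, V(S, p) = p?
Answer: -152/17 ≈ -8.9412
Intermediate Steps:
P(h) = -2
(V(6, -4)*(19/(-17)))*P(2) = -76/(-17)*(-2) = -76*(-1)/17*(-2) = -4*(-19/17)*(-2) = (76/17)*(-2) = -152/17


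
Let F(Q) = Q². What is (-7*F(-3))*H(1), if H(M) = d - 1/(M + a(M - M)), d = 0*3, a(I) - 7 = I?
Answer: 63/8 ≈ 7.8750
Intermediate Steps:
a(I) = 7 + I
d = 0
H(M) = -1/(7 + M) (H(M) = 0 - 1/(M + (7 + (M - M))) = 0 - 1/(M + (7 + 0)) = 0 - 1/(M + 7) = 0 - 1/(7 + M) = -1/(7 + M))
(-7*F(-3))*H(1) = (-7*(-3)²)*(-1/(7 + 1)) = (-7*9)*(-1/8) = -(-63)/8 = -63*(-⅛) = 63/8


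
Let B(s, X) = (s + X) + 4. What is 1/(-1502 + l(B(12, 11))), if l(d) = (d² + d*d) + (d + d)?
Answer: ⅒ ≈ 0.10000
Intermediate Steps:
B(s, X) = 4 + X + s (B(s, X) = (X + s) + 4 = 4 + X + s)
l(d) = 2*d + 2*d² (l(d) = (d² + d²) + 2*d = 2*d² + 2*d = 2*d + 2*d²)
1/(-1502 + l(B(12, 11))) = 1/(-1502 + 2*(4 + 11 + 12)*(1 + (4 + 11 + 12))) = 1/(-1502 + 2*27*(1 + 27)) = 1/(-1502 + 2*27*28) = 1/(-1502 + 1512) = 1/10 = ⅒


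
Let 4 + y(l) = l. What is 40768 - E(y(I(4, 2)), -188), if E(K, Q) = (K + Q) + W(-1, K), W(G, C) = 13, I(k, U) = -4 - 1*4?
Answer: 40955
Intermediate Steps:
I(k, U) = -8 (I(k, U) = -4 - 4 = -8)
y(l) = -4 + l
E(K, Q) = 13 + K + Q (E(K, Q) = (K + Q) + 13 = 13 + K + Q)
40768 - E(y(I(4, 2)), -188) = 40768 - (13 + (-4 - 8) - 188) = 40768 - (13 - 12 - 188) = 40768 - 1*(-187) = 40768 + 187 = 40955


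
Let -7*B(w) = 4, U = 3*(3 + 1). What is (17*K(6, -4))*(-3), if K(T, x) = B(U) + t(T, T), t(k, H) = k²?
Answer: -12648/7 ≈ -1806.9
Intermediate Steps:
U = 12 (U = 3*4 = 12)
B(w) = -4/7 (B(w) = -⅐*4 = -4/7)
K(T, x) = -4/7 + T²
(17*K(6, -4))*(-3) = (17*(-4/7 + 6²))*(-3) = (17*(-4/7 + 36))*(-3) = (17*(248/7))*(-3) = (4216/7)*(-3) = -12648/7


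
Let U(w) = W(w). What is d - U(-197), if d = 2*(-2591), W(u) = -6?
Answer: -5176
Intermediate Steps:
U(w) = -6
d = -5182
d - U(-197) = -5182 - 1*(-6) = -5182 + 6 = -5176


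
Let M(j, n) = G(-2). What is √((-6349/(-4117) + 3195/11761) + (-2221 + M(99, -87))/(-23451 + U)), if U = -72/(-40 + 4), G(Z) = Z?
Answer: √76790720870758585771/6343024847 ≈ 1.3815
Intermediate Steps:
M(j, n) = -2
U = 2 (U = -72/(-36) = -1/36*(-72) = 2)
√((-6349/(-4117) + 3195/11761) + (-2221 + M(99, -87))/(-23451 + U)) = √((-6349/(-4117) + 3195/11761) + (-2221 - 2)/(-23451 + 2)) = √((-6349*(-1/4117) + 3195*(1/11761)) - 2223/(-23449)) = √((6349/4117 + 3195/11761) - 2223*(-1/23449)) = √(87824404/48420037 + 2223/23449) = √(12106325093/6343024847) = √76790720870758585771/6343024847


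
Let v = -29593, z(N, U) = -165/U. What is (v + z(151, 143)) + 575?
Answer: -377249/13 ≈ -29019.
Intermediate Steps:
(v + z(151, 143)) + 575 = (-29593 - 165/143) + 575 = (-29593 - 165*1/143) + 575 = (-29593 - 15/13) + 575 = -384724/13 + 575 = -377249/13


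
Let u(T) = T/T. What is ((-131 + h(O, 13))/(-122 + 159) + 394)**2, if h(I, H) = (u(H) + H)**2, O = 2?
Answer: 214417449/1369 ≈ 1.5662e+5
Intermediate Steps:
u(T) = 1
h(I, H) = (1 + H)**2
((-131 + h(O, 13))/(-122 + 159) + 394)**2 = ((-131 + (1 + 13)**2)/(-122 + 159) + 394)**2 = ((-131 + 14**2)/37 + 394)**2 = ((-131 + 196)*(1/37) + 394)**2 = (65*(1/37) + 394)**2 = (65/37 + 394)**2 = (14643/37)**2 = 214417449/1369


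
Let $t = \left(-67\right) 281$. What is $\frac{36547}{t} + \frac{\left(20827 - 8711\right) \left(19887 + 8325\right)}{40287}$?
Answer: $\frac{164972015605}{19448291} \approx 8482.6$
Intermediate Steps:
$t = -18827$
$\frac{36547}{t} + \frac{\left(20827 - 8711\right) \left(19887 + 8325\right)}{40287} = \frac{36547}{-18827} + \frac{\left(20827 - 8711\right) \left(19887 + 8325\right)}{40287} = 36547 \left(- \frac{1}{18827}\right) + 12116 \cdot 28212 \cdot \frac{1}{40287} = - \frac{36547}{18827} + 341816592 \cdot \frac{1}{40287} = - \frac{36547}{18827} + \frac{8764528}{1033} = \frac{164972015605}{19448291}$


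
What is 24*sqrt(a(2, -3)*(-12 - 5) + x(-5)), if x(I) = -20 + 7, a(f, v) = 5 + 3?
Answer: 24*I*sqrt(149) ≈ 292.96*I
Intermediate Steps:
a(f, v) = 8
x(I) = -13
24*sqrt(a(2, -3)*(-12 - 5) + x(-5)) = 24*sqrt(8*(-12 - 5) - 13) = 24*sqrt(8*(-17) - 13) = 24*sqrt(-136 - 13) = 24*sqrt(-149) = 24*(I*sqrt(149)) = 24*I*sqrt(149)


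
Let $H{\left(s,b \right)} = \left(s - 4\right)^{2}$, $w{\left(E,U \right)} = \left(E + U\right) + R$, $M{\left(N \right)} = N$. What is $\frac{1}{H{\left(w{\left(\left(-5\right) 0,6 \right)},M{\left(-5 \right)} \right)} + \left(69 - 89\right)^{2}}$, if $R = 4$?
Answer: $\frac{1}{436} \approx 0.0022936$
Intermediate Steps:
$w{\left(E,U \right)} = 4 + E + U$ ($w{\left(E,U \right)} = \left(E + U\right) + 4 = 4 + E + U$)
$H{\left(s,b \right)} = \left(-4 + s\right)^{2}$
$\frac{1}{H{\left(w{\left(\left(-5\right) 0,6 \right)},M{\left(-5 \right)} \right)} + \left(69 - 89\right)^{2}} = \frac{1}{\left(-4 + \left(4 - 0 + 6\right)\right)^{2} + \left(69 - 89\right)^{2}} = \frac{1}{\left(-4 + \left(4 + 0 + 6\right)\right)^{2} + \left(-20\right)^{2}} = \frac{1}{\left(-4 + 10\right)^{2} + 400} = \frac{1}{6^{2} + 400} = \frac{1}{36 + 400} = \frac{1}{436}$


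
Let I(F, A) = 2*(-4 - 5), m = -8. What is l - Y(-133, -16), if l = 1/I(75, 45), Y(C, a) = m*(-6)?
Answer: -865/18 ≈ -48.056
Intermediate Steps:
I(F, A) = -18 (I(F, A) = 2*(-9) = -18)
Y(C, a) = 48 (Y(C, a) = -8*(-6) = 48)
l = -1/18 (l = 1/(-18) = -1/18 ≈ -0.055556)
l - Y(-133, -16) = -1/18 - 1*48 = -1/18 - 48 = -865/18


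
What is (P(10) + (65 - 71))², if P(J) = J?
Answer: 16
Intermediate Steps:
(P(10) + (65 - 71))² = (10 + (65 - 71))² = (10 - 6)² = 4² = 16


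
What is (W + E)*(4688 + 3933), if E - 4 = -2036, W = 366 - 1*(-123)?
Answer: -13302203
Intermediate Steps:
W = 489 (W = 366 + 123 = 489)
E = -2032 (E = 4 - 2036 = -2032)
(W + E)*(4688 + 3933) = (489 - 2032)*(4688 + 3933) = -1543*8621 = -13302203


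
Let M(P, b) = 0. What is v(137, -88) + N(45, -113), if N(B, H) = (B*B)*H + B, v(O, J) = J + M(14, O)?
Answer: -228868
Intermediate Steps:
v(O, J) = J (v(O, J) = J + 0 = J)
N(B, H) = B + H*B² (N(B, H) = B²*H + B = H*B² + B = B + H*B²)
v(137, -88) + N(45, -113) = -88 + 45*(1 + 45*(-113)) = -88 + 45*(1 - 5085) = -88 + 45*(-5084) = -88 - 228780 = -228868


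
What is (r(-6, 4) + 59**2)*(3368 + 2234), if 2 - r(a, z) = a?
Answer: 19545378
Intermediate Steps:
r(a, z) = 2 - a
(r(-6, 4) + 59**2)*(3368 + 2234) = ((2 - 1*(-6)) + 59**2)*(3368 + 2234) = ((2 + 6) + 3481)*5602 = (8 + 3481)*5602 = 3489*5602 = 19545378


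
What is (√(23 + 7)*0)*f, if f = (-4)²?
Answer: 0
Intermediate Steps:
f = 16
(√(23 + 7)*0)*f = (√(23 + 7)*0)*16 = (√30*0)*16 = 0*16 = 0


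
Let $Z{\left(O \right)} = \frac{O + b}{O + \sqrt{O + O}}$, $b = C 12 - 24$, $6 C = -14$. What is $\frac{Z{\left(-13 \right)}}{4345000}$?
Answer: $\frac{13}{13035000} + \frac{i \sqrt{26}}{13035000} \approx 9.9732 \cdot 10^{-7} + 3.9118 \cdot 10^{-7} i$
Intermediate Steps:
$C = - \frac{7}{3}$ ($C = \frac{1}{6} \left(-14\right) = - \frac{7}{3} \approx -2.3333$)
$b = -52$ ($b = \left(- \frac{7}{3}\right) 12 - 24 = -28 - 24 = -52$)
$Z{\left(O \right)} = \frac{-52 + O}{O + \sqrt{2} \sqrt{O}}$ ($Z{\left(O \right)} = \frac{O - 52}{O + \sqrt{O + O}} = \frac{-52 + O}{O + \sqrt{2 O}} = \frac{-52 + O}{O + \sqrt{2} \sqrt{O}}$)
$\frac{Z{\left(-13 \right)}}{4345000} = \frac{\frac{1}{-13 + \sqrt{2} \sqrt{-13}} \left(-52 - 13\right)}{4345000} = \frac{1}{-13 + \sqrt{2} i \sqrt{13}} \left(-65\right) \frac{1}{4345000} = \frac{1}{-13 + i \sqrt{26}} \left(-65\right) \frac{1}{4345000} = - \frac{65}{-13 + i \sqrt{26}} \cdot \frac{1}{4345000} = - \frac{13}{869000 \left(-13 + i \sqrt{26}\right)}$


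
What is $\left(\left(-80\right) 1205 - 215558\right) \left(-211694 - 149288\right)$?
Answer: $112611222756$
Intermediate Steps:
$\left(\left(-80\right) 1205 - 215558\right) \left(-211694 - 149288\right) = \left(-96400 - 215558\right) \left(-360982\right) = \left(-311958\right) \left(-360982\right) = 112611222756$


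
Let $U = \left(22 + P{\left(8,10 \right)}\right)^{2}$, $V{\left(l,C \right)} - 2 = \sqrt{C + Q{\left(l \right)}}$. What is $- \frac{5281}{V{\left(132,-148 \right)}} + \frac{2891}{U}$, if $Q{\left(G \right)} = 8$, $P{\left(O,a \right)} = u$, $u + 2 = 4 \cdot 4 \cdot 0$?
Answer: $- \frac{238031}{3600} + \frac{5281 i \sqrt{35}}{72} \approx -66.12 + 433.93 i$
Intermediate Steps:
$u = -2$ ($u = -2 + 4 \cdot 4 \cdot 0 = -2 + 16 \cdot 0 = -2 + 0 = -2$)
$P{\left(O,a \right)} = -2$
$V{\left(l,C \right)} = 2 + \sqrt{8 + C}$ ($V{\left(l,C \right)} = 2 + \sqrt{C + 8} = 2 + \sqrt{8 + C}$)
$U = 400$ ($U = \left(22 - 2\right)^{2} = 20^{2} = 400$)
$- \frac{5281}{V{\left(132,-148 \right)}} + \frac{2891}{U} = - \frac{5281}{2 + \sqrt{8 - 148}} + \frac{2891}{400} = - \frac{5281}{2 + \sqrt{-140}} + 2891 \cdot \frac{1}{400} = - \frac{5281}{2 + 2 i \sqrt{35}} + \frac{2891}{400} = \frac{2891}{400} - \frac{5281}{2 + 2 i \sqrt{35}}$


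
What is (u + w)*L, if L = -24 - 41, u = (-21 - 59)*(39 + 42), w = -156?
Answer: 431340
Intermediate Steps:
u = -6480 (u = -80*81 = -6480)
L = -65
(u + w)*L = (-6480 - 156)*(-65) = -6636*(-65) = 431340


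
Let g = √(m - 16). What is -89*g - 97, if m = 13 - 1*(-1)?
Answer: -97 - 89*I*√2 ≈ -97.0 - 125.86*I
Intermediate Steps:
m = 14 (m = 13 + 1 = 14)
g = I*√2 (g = √(14 - 16) = √(-2) = I*√2 ≈ 1.4142*I)
-89*g - 97 = -89*I*√2 - 97 = -97 - 89*I*√2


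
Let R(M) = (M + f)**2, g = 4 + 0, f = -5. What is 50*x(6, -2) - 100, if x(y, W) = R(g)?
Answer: -50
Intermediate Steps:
g = 4
R(M) = (-5 + M)**2 (R(M) = (M - 5)**2 = (-5 + M)**2)
x(y, W) = 1 (x(y, W) = (-5 + 4)**2 = (-1)**2 = 1)
50*x(6, -2) - 100 = 50*1 - 100 = 50 - 100 = -50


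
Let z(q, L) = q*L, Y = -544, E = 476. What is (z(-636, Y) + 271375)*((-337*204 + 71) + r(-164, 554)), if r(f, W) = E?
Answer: -42104501159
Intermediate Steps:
r(f, W) = 476
z(q, L) = L*q
(z(-636, Y) + 271375)*((-337*204 + 71) + r(-164, 554)) = (-544*(-636) + 271375)*((-337*204 + 71) + 476) = (345984 + 271375)*((-68748 + 71) + 476) = 617359*(-68677 + 476) = 617359*(-68201) = -42104501159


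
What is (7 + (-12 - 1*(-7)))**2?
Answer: 4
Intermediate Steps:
(7 + (-12 - 1*(-7)))**2 = (7 + (-12 + 7))**2 = (7 - 5)**2 = 2**2 = 4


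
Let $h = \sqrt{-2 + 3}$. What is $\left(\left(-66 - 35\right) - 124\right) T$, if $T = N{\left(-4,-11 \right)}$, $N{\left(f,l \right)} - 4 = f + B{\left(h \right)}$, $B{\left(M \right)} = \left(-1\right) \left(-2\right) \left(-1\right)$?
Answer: $450$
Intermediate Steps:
$h = 1$ ($h = \sqrt{1} = 1$)
$B{\left(M \right)} = -2$ ($B{\left(M \right)} = 2 \left(-1\right) = -2$)
$N{\left(f,l \right)} = 2 + f$ ($N{\left(f,l \right)} = 4 + \left(f - 2\right) = 4 + \left(-2 + f\right) = 2 + f$)
$T = -2$ ($T = 2 - 4 = -2$)
$\left(\left(-66 - 35\right) - 124\right) T = \left(\left(-66 - 35\right) - 124\right) \left(-2\right) = \left(-101 - 124\right) \left(-2\right) = \left(-225\right) \left(-2\right) = 450$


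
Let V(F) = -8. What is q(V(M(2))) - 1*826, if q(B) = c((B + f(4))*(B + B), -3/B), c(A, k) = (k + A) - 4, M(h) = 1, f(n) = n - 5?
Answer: -5485/8 ≈ -685.63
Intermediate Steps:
f(n) = -5 + n
c(A, k) = -4 + A + k (c(A, k) = (A + k) - 4 = -4 + A + k)
q(B) = -4 - 3/B + 2*B*(-1 + B) (q(B) = -4 + (B + (-5 + 4))*(B + B) - 3/B = -4 + (B - 1)*(2*B) - 3/B = -4 + (-1 + B)*(2*B) - 3/B = -4 + 2*B*(-1 + B) - 3/B = -4 - 3/B + 2*B*(-1 + B))
q(V(M(2))) - 1*826 = (-3 + 2*(-8)*(-2 - 8*(-1 - 8)))/(-8) - 1*826 = -(-3 + 2*(-8)*(-2 - 8*(-9)))/8 - 826 = -(-3 + 2*(-8)*(-2 + 72))/8 - 826 = -(-3 + 2*(-8)*70)/8 - 826 = -(-3 - 1120)/8 - 826 = -⅛*(-1123) - 826 = 1123/8 - 826 = -5485/8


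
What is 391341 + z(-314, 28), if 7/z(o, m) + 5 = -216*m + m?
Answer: 2357829518/6025 ≈ 3.9134e+5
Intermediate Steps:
z(o, m) = 7/(-5 - 215*m) (z(o, m) = 7/(-5 + (-216*m + m)) = 7/(-5 - 215*m))
391341 + z(-314, 28) = 391341 - 7/(5 + 215*28) = 391341 - 7/(5 + 6020) = 391341 - 7/6025 = 2357829518/6025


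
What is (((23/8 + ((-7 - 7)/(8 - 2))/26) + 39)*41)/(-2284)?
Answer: -534517/712608 ≈ -0.75009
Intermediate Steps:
(((23/8 + ((-7 - 7)/(8 - 2))/26) + 39)*41)/(-2284) = (((23*(1/8) - 14/6*(1/26)) + 39)*41)*(-1/2284) = (((23/8 - 14*1/6*(1/26)) + 39)*41)*(-1/2284) = (((23/8 - 7/3*1/26) + 39)*41)*(-1/2284) = (((23/8 - 7/78) + 39)*41)*(-1/2284) = ((869/312 + 39)*41)*(-1/2284) = ((13037/312)*41)*(-1/2284) = (534517/312)*(-1/2284) = -534517/712608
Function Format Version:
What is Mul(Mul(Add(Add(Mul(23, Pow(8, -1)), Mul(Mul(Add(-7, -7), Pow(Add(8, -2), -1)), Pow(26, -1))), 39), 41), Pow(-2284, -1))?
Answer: Rational(-534517, 712608) ≈ -0.75009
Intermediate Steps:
Mul(Mul(Add(Add(Mul(23, Pow(8, -1)), Mul(Mul(Add(-7, -7), Pow(Add(8, -2), -1)), Pow(26, -1))), 39), 41), Pow(-2284, -1)) = Mul(Mul(Add(Add(Mul(23, Rational(1, 8)), Mul(Mul(-14, Pow(6, -1)), Rational(1, 26))), 39), 41), Rational(-1, 2284)) = Mul(Mul(Add(Add(Rational(23, 8), Mul(Mul(-14, Rational(1, 6)), Rational(1, 26))), 39), 41), Rational(-1, 2284)) = Mul(Mul(Add(Add(Rational(23, 8), Mul(Rational(-7, 3), Rational(1, 26))), 39), 41), Rational(-1, 2284)) = Mul(Mul(Add(Add(Rational(23, 8), Rational(-7, 78)), 39), 41), Rational(-1, 2284)) = Mul(Mul(Add(Rational(869, 312), 39), 41), Rational(-1, 2284)) = Mul(Mul(Rational(13037, 312), 41), Rational(-1, 2284)) = Mul(Rational(534517, 312), Rational(-1, 2284)) = Rational(-534517, 712608)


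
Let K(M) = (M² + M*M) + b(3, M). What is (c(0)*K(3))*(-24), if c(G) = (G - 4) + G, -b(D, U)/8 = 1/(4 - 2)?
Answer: 1344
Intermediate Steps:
b(D, U) = -4 (b(D, U) = -8/(4 - 2) = -8/2 = -8*½ = -4)
c(G) = -4 + 2*G (c(G) = (-4 + G) + G = -4 + 2*G)
K(M) = -4 + 2*M² (K(M) = (M² + M*M) - 4 = (M² + M²) - 4 = 2*M² - 4 = -4 + 2*M²)
(c(0)*K(3))*(-24) = ((-4 + 2*0)*(-4 + 2*3²))*(-24) = ((-4 + 0)*(-4 + 2*9))*(-24) = -4*(-4 + 18)*(-24) = -4*14*(-24) = -56*(-24) = 1344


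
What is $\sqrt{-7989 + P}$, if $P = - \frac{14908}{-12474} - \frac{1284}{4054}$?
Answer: $\frac{i \sqrt{15762265331712053}}{1404711} \approx 89.376 i$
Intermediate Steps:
$P = \frac{11105104}{12642399}$ ($P = \left(-14908\right) \left(- \frac{1}{12474}\right) - \frac{642}{2027} = \frac{7454}{6237} - \frac{642}{2027} = \frac{11105104}{12642399} \approx 0.8784$)
$\sqrt{-7989 + P} = \sqrt{-7989 + \frac{11105104}{12642399}} = \sqrt{- \frac{100989020507}{12642399}} = \frac{i \sqrt{15762265331712053}}{1404711}$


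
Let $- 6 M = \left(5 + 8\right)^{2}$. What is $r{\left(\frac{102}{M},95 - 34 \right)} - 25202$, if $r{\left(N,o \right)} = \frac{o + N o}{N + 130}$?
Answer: $- \frac{538291339}{21358} \approx -25203.0$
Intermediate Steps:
$M = - \frac{169}{6}$ ($M = - \frac{\left(5 + 8\right)^{2}}{6} = - \frac{13^{2}}{6} = \left(- \frac{1}{6}\right) 169 = - \frac{169}{6} \approx -28.167$)
$r{\left(N,o \right)} = \frac{o + N o}{130 + N}$
$r{\left(\frac{102}{M},95 - 34 \right)} - 25202 = \frac{\left(95 - 34\right) \left(1 + \frac{102}{- \frac{169}{6}}\right)}{130 + \frac{102}{- \frac{169}{6}}} - 25202 = \frac{61 \left(1 + 102 \left(- \frac{6}{169}\right)\right)}{130 + 102 \left(- \frac{6}{169}\right)} - 25202 = \frac{61 \left(1 - \frac{612}{169}\right)}{130 - \frac{612}{169}} - 25202 = 61 \frac{1}{\frac{21358}{169}} \left(- \frac{443}{169}\right) - 25202 = 61 \cdot \frac{169}{21358} \left(- \frac{443}{169}\right) - 25202 = - \frac{27023}{21358} - 25202 = - \frac{538291339}{21358}$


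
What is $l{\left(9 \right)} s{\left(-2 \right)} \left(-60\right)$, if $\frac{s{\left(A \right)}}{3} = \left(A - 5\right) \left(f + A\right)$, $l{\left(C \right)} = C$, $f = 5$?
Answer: $34020$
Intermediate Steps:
$s{\left(A \right)} = 3 \left(-5 + A\right) \left(5 + A\right)$ ($s{\left(A \right)} = 3 \left(A - 5\right) \left(5 + A\right) = 3 \left(-5 + A\right) \left(5 + A\right)$)
$l{\left(9 \right)} s{\left(-2 \right)} \left(-60\right) = 9 \left(-75 + 3 \left(-2\right)^{2}\right) \left(-60\right) = 9 \left(-75 + 3 \cdot 4\right) \left(-60\right) = 9 \left(-75 + 12\right) \left(-60\right) = 9 \left(-63\right) \left(-60\right) = \left(-567\right) \left(-60\right) = 34020$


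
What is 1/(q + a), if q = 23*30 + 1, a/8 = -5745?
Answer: -1/45269 ≈ -2.2090e-5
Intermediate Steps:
a = -45960 (a = 8*(-5745) = -45960)
q = 691 (q = 690 + 1 = 691)
1/(q + a) = 1/(691 - 45960) = 1/(-45269) = -1/45269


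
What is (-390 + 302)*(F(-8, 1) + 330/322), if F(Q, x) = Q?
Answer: 98824/161 ≈ 613.81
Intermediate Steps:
(-390 + 302)*(F(-8, 1) + 330/322) = (-390 + 302)*(-8 + 330/322) = -88*(-8 + 330*(1/322)) = -88*(-8 + 165/161) = -88*(-1123/161) = 98824/161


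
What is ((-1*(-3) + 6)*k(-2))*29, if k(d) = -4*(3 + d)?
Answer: -1044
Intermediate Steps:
k(d) = -12 - 4*d
((-1*(-3) + 6)*k(-2))*29 = ((-1*(-3) + 6)*(-12 - 4*(-2)))*29 = ((3 + 6)*(-12 + 8))*29 = (9*(-4))*29 = -36*29 = -1044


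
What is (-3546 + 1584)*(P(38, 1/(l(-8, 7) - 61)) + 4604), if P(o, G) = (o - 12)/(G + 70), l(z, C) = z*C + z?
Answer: -6079731804/673 ≈ -9.0338e+6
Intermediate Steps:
l(z, C) = z + C*z (l(z, C) = C*z + z = z + C*z)
P(o, G) = (-12 + o)/(70 + G)
(-3546 + 1584)*(P(38, 1/(l(-8, 7) - 61)) + 4604) = (-3546 + 1584)*((-12 + 38)/(70 + 1/(-8*(1 + 7) - 61)) + 4604) = -1962*(26/(70 + 1/(-8*8 - 61)) + 4604) = -1962*(26/(70 + 1/(-64 - 61)) + 4604) = -1962*(26/(70 + 1/(-125)) + 4604) = -1962*(26/(70 - 1/125) + 4604) = -1962*(26/(8749/125) + 4604) = -1962*((125/8749)*26 + 4604) = -1962*(250/673 + 4604) = -1962*3098742/673 = -6079731804/673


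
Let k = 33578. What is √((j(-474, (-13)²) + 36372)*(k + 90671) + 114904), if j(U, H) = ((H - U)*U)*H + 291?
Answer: I*√6395281667351 ≈ 2.5289e+6*I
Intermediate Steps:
j(U, H) = 291 + H*U*(H - U) (j(U, H) = (U*(H - U))*H + 291 = H*U*(H - U) + 291 = 291 + H*U*(H - U))
√((j(-474, (-13)²) + 36372)*(k + 90671) + 114904) = √(((291 - 474*((-13)²)² - 1*(-13)²*(-474)²) + 36372)*(33578 + 90671) + 114904) = √(((291 - 474*169² - 1*169*224676) + 36372)*124249 + 114904) = √(((291 - 474*28561 - 37970244) + 36372)*124249 + 114904) = √(((291 - 13537914 - 37970244) + 36372)*124249 + 114904) = √((-51507867 + 36372)*124249 + 114904) = √(-51471495*124249 + 114904) = √(-6395281782255 + 114904) = √(-6395281667351) = I*√6395281667351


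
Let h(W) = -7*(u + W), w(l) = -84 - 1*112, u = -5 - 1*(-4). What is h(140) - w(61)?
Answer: -777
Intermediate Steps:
u = -1 (u = -5 + 4 = -1)
w(l) = -196 (w(l) = -84 - 112 = -196)
h(W) = 7 - 7*W (h(W) = -7*(-1 + W) = 7 - 7*W)
h(140) - w(61) = (7 - 7*140) - 1*(-196) = (7 - 980) + 196 = -973 + 196 = -777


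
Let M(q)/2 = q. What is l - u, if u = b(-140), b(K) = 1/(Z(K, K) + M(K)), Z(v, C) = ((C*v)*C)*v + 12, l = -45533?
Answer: -17491945077157/384159732 ≈ -45533.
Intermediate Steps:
Z(v, C) = 12 + C**2*v**2 (Z(v, C) = (v*C**2)*v + 12 = C**2*v**2 + 12 = 12 + C**2*v**2)
M(q) = 2*q
b(K) = 1/(12 + K**4 + 2*K) (b(K) = 1/((12 + K**2*K**2) + 2*K) = 1/((12 + K**4) + 2*K) = 1/(12 + K**4 + 2*K))
u = 1/384159732 (u = 1/(12 + (-140)**4 + 2*(-140)) = 1/(12 + 384160000 - 280) = 1/384159732 ≈ 2.6031e-9)
l - u = -45533 - 1*1/384159732 = -45533 - 1/384159732 = -17491945077157/384159732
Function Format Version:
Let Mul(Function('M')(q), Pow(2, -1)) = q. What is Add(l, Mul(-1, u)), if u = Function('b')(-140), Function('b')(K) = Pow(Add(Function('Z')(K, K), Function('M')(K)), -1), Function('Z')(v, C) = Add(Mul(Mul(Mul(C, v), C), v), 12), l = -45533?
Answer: Rational(-17491945077157, 384159732) ≈ -45533.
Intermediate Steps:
Function('Z')(v, C) = Add(12, Mul(Pow(C, 2), Pow(v, 2))) (Function('Z')(v, C) = Add(Mul(Mul(v, Pow(C, 2)), v), 12) = Add(Mul(Pow(C, 2), Pow(v, 2)), 12) = Add(12, Mul(Pow(C, 2), Pow(v, 2))))
Function('M')(q) = Mul(2, q)
Function('b')(K) = Pow(Add(12, Pow(K, 4), Mul(2, K)), -1) (Function('b')(K) = Pow(Add(Add(12, Mul(Pow(K, 2), Pow(K, 2))), Mul(2, K)), -1) = Pow(Add(Add(12, Pow(K, 4)), Mul(2, K)), -1) = Pow(Add(12, Pow(K, 4), Mul(2, K)), -1))
u = Rational(1, 384159732) (u = Pow(Add(12, Pow(-140, 4), Mul(2, -140)), -1) = Pow(Add(12, 384160000, -280), -1) = Pow(384159732, -1) = Rational(1, 384159732) ≈ 2.6031e-9)
Add(l, Mul(-1, u)) = Add(-45533, Mul(-1, Rational(1, 384159732))) = Add(-45533, Rational(-1, 384159732)) = Rational(-17491945077157, 384159732)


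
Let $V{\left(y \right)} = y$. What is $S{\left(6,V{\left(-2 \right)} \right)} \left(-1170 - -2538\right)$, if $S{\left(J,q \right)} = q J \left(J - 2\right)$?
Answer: $-65664$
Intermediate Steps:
$S{\left(J,q \right)} = J q \left(-2 + J\right)$
$S{\left(6,V{\left(-2 \right)} \right)} \left(-1170 - -2538\right) = 6 \left(-2\right) \left(-2 + 6\right) \left(-1170 - -2538\right) = 6 \left(-2\right) 4 \left(-1170 + 2538\right) = \left(-48\right) 1368 = -65664$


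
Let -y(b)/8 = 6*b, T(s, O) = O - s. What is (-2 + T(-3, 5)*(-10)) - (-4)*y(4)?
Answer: -850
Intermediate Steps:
y(b) = -48*b
(-2 + T(-3, 5)*(-10)) - (-4)*y(4) = (-2 + (5 - 1*(-3))*(-10)) - (-4)*(-48*4) = (-2 + (5 + 3)*(-10)) - (-4)*(-192) = (-2 + 8*(-10)) - 1*768 = (-2 - 80) - 768 = -82 - 768 = -850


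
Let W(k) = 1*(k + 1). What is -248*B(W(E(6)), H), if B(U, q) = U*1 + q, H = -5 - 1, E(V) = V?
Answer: -248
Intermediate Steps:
W(k) = 1 + k (W(k) = 1*(1 + k) = 1 + k)
H = -6
B(U, q) = U + q
-248*B(W(E(6)), H) = -248*((1 + 6) - 6) = -248*(7 - 6) = -248*1 = -248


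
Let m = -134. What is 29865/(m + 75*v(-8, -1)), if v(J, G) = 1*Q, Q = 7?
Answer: 29865/391 ≈ 76.381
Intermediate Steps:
v(J, G) = 7 (v(J, G) = 1*7 = 7)
29865/(m + 75*v(-8, -1)) = 29865/(-134 + 75*7) = 29865/(-134 + 525) = 29865/391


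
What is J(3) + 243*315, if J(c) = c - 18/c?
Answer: 76542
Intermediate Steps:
J(3) + 243*315 = (3 - 18/3) + 243*315 = (3 - 18*⅓) + 76545 = (3 - 6) + 76545 = -3 + 76545 = 76542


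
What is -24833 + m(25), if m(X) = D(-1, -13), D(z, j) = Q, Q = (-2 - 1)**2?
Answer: -24824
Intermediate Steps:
Q = 9 (Q = (-3)**2 = 9)
D(z, j) = 9
m(X) = 9
-24833 + m(25) = -24833 + 9 = -24824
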